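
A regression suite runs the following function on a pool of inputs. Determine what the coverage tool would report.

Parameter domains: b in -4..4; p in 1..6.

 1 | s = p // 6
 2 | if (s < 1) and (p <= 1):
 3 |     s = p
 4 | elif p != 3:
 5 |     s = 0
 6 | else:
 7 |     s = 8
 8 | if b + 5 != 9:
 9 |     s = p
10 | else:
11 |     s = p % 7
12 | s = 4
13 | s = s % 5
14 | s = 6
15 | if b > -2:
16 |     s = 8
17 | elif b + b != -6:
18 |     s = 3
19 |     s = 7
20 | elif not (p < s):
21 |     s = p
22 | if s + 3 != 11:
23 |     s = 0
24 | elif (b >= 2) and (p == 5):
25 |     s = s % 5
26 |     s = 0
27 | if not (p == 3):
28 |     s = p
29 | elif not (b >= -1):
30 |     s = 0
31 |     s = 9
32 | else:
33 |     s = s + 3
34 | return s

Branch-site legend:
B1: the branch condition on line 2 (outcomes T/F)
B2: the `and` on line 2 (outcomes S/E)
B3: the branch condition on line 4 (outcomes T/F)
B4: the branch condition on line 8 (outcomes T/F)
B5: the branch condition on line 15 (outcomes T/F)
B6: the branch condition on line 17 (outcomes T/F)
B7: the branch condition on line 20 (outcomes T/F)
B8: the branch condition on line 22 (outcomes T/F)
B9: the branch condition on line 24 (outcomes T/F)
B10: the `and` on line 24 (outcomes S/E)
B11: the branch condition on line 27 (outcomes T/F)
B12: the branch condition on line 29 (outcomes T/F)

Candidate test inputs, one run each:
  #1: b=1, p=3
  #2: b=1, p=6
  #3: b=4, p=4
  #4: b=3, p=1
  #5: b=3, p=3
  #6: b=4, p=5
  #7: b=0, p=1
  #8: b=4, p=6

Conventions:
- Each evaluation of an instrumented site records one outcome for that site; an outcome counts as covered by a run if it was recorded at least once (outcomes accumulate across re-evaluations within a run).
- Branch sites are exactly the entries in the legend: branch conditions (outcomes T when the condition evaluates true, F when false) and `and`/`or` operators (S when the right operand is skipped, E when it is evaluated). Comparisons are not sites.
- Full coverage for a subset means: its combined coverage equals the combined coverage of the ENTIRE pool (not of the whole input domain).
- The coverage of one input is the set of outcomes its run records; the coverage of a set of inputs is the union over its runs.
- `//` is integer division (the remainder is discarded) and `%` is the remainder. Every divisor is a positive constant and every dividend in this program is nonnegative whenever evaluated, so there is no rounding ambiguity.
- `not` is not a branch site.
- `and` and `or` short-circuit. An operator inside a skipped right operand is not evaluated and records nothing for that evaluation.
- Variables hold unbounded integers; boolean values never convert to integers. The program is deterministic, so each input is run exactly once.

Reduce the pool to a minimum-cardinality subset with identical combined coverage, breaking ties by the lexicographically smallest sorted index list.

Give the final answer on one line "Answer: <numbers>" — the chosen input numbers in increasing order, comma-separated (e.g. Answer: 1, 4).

test 1 (b=1, p=3) fires B2->E, B1->F, B3->F, B4->T, B5->T, B8->F, B10->S, B9->F, B11->F, B12->F; hits B1=F, B2=E, B3=F, B4=T, B5=T, B8=F, B9=F, B10=S, B11=F, B12=F
test 2 (b=1, p=6) fires B2->S, B1->F, B3->T, B4->T, B5->T, B8->F, B10->S, B9->F, B11->T; hits B1=F, B2=S, B3=T, B4=T, B5=T, B8=F, B9=F, B10=S, B11=T
test 3 (b=4, p=4) fires B2->E, B1->F, B3->T, B4->F, B5->T, B8->F, B10->E, B9->F, B11->T; hits B1=F, B2=E, B3=T, B4=F, B5=T, B8=F, B9=F, B10=E, B11=T
test 4 (b=3, p=1) fires B2->E, B1->T, B4->T, B5->T, B8->F, B10->E, B9->F, B11->T; hits B1=T, B2=E, B4=T, B5=T, B8=F, B9=F, B10=E, B11=T
test 5 (b=3, p=3) fires B2->E, B1->F, B3->F, B4->T, B5->T, B8->F, B10->E, B9->F, B11->F, B12->F; hits B1=F, B2=E, B3=F, B4=T, B5=T, B8=F, B9=F, B10=E, B11=F, B12=F
test 6 (b=4, p=5) fires B2->E, B1->F, B3->T, B4->F, B5->T, B8->F, B10->E, B9->T, B11->T; hits B1=F, B2=E, B3=T, B4=F, B5=T, B8=F, B9=T, B10=E, B11=T
test 7 (b=0, p=1) fires B2->E, B1->T, B4->T, B5->T, B8->F, B10->S, B9->F, B11->T; hits B1=T, B2=E, B4=T, B5=T, B8=F, B9=F, B10=S, B11=T
test 8 (b=4, p=6) fires B2->S, B1->F, B3->T, B4->F, B5->T, B8->F, B10->E, B9->F, B11->T; hits B1=F, B2=S, B3=T, B4=F, B5=T, B8=F, B9=F, B10=E, B11=T
pool-wide coverage (17 outcomes): B1=T, B1=F, B2=S, B2=E, B3=T, B3=F, B4=T, B4=F, B5=T, B8=F, B9=T, B9=F, B10=S, B10=E, B11=T, B11=F, B12=F
every size-1 subset falls short of the 17 outcomes (best: 10/17)
every size-2 subset falls short of the 17 outcomes (best: 15/17)
every size-3 subset falls short of the 17 outcomes (best: 16/17)
at size 4, {1, 2, 4, 6} reaches all 17 outcomes; every lexicographically earlier size-4 subset fails

Answer: 1, 2, 4, 6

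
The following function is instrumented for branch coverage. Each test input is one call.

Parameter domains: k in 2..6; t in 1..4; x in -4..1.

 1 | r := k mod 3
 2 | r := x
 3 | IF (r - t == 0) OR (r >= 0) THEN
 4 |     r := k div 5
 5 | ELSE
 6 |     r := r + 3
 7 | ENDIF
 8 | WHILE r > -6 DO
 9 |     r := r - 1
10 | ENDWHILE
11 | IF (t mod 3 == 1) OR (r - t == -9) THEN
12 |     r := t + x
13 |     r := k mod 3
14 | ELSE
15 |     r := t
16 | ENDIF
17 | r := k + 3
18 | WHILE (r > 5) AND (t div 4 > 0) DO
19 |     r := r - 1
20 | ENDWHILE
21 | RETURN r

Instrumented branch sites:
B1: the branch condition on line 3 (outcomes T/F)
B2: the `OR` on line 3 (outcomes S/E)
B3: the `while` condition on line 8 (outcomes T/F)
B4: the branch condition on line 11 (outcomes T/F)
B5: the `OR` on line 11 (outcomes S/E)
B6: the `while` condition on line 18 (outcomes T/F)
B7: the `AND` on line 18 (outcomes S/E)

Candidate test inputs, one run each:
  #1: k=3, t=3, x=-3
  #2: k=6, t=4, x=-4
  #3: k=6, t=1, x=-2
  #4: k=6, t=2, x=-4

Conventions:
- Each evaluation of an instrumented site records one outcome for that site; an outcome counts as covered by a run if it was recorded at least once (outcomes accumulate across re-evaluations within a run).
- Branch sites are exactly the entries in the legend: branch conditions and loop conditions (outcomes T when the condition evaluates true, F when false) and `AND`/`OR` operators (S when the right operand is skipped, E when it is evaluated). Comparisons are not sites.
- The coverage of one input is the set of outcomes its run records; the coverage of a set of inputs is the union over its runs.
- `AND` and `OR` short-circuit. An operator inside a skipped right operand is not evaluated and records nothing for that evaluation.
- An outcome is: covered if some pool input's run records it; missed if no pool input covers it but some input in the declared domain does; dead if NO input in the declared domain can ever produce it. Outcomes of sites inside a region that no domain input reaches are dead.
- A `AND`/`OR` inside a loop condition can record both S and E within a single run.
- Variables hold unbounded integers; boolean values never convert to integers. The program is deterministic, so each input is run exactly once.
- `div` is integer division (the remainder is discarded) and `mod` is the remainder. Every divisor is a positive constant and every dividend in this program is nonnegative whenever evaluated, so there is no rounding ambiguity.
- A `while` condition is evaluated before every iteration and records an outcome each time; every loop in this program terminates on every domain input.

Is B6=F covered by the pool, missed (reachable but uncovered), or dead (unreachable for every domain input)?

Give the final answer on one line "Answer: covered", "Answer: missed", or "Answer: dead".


B6=F is recorded by pool input(s) 1, 2, 3, 4 -> covered
Answer: covered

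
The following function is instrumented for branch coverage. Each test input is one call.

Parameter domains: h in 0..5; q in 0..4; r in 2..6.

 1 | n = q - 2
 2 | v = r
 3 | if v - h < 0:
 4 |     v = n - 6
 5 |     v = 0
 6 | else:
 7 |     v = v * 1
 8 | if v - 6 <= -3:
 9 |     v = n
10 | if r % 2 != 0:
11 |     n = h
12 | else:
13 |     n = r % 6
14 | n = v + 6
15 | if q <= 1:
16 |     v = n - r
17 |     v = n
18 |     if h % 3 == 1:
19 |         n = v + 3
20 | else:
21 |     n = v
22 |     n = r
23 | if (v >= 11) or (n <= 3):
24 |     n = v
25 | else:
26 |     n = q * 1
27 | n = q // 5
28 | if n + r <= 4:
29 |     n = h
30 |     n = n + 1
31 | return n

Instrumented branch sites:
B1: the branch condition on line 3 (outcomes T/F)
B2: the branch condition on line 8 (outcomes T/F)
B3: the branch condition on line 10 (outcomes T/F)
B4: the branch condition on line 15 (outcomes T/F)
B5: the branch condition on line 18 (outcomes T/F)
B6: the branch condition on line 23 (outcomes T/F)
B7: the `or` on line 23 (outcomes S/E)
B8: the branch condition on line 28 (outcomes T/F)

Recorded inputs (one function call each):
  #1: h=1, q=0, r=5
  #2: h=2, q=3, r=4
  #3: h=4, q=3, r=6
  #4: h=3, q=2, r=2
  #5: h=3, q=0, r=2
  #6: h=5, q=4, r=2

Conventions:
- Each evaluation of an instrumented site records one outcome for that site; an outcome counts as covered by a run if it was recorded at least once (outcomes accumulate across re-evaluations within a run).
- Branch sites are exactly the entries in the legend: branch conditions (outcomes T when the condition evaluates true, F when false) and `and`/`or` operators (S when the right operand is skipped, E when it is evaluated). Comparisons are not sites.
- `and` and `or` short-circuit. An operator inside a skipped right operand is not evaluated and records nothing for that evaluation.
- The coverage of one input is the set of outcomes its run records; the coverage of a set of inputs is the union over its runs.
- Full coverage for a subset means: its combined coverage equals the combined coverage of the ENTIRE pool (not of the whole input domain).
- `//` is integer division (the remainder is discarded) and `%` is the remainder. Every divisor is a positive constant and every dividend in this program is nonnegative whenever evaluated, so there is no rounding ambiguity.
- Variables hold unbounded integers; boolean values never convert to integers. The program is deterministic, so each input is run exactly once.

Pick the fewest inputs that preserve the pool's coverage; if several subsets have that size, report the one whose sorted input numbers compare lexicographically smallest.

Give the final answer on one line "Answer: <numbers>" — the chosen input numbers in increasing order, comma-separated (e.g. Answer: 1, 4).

test 1 (h=1, q=0, r=5) hits B1=F, B2=F, B3=T, B4=T, B5=T, B6=T, B7=S, B8=F
test 2 (h=2, q=3, r=4) hits B1=F, B2=F, B3=F, B4=F, B6=F, B7=E, B8=T
test 3 (h=4, q=3, r=6) hits B1=F, B2=F, B3=F, B4=F, B6=F, B7=E, B8=F
test 4 (h=3, q=2, r=2) hits B1=T, B2=T, B3=F, B4=F, B6=T, B7=E, B8=T
test 5 (h=3, q=0, r=2) hits B1=T, B2=T, B3=F, B4=T, B5=F, B6=F, B7=E, B8=T
test 6 (h=5, q=4, r=2) hits B1=T, B2=T, B3=F, B4=F, B6=T, B7=E, B8=T
pool-wide coverage (16 outcomes): B1=T, B1=F, B2=T, B2=F, B3=T, B3=F, B4=T, B4=F, B5=T, B5=F, B6=T, B6=F, B7=S, B7=E, B8=T, B8=F
size 1 is not enough: best union over all size-1 subsets is 8/16
size 2 is not enough: best union over all size-2 subsets is 15/16
size 3: inputs {1, 2, 5} cover all 16 outcomes, and no lexicographically smaller subset of this size does

Answer: 1, 2, 5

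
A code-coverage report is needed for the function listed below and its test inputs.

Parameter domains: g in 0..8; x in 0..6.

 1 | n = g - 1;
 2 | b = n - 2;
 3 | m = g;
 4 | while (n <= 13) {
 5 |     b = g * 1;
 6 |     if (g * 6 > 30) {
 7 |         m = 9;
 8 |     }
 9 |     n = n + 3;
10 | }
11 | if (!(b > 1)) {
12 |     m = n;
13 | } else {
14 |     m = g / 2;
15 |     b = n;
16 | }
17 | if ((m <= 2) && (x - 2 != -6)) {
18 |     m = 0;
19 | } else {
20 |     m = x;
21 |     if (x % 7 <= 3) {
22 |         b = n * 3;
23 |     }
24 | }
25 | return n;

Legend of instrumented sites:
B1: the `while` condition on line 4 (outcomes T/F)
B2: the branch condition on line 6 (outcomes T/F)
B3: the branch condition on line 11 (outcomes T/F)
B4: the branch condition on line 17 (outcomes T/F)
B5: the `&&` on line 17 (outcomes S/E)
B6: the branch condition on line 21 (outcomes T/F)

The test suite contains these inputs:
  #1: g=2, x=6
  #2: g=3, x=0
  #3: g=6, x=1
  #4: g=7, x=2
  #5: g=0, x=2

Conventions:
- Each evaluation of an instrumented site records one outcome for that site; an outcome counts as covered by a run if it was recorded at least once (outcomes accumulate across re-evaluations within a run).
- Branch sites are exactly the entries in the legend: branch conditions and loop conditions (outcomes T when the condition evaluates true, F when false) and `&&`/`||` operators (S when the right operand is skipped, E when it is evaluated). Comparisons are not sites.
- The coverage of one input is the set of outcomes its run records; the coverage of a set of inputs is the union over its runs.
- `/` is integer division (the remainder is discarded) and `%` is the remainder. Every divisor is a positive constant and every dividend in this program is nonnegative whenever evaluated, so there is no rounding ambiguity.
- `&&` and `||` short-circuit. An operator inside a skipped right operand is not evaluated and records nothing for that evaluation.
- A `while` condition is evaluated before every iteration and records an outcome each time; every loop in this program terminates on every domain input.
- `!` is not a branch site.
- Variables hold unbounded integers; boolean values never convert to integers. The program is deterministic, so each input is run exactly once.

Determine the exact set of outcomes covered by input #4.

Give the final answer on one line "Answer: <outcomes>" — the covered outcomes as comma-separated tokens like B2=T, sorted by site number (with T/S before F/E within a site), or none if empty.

Running input #4 (g=7, x=2), event by event:
  B1->T, B2->T, B1->T, B2->T, B1->T, B2->T, B1->F, B3->F, B5->S, B4->F
  B6->T
as a set, this run covers: B1=T, B1=F, B2=T, B3=F, B4=F, B5=S, B6=T

Answer: B1=T, B1=F, B2=T, B3=F, B4=F, B5=S, B6=T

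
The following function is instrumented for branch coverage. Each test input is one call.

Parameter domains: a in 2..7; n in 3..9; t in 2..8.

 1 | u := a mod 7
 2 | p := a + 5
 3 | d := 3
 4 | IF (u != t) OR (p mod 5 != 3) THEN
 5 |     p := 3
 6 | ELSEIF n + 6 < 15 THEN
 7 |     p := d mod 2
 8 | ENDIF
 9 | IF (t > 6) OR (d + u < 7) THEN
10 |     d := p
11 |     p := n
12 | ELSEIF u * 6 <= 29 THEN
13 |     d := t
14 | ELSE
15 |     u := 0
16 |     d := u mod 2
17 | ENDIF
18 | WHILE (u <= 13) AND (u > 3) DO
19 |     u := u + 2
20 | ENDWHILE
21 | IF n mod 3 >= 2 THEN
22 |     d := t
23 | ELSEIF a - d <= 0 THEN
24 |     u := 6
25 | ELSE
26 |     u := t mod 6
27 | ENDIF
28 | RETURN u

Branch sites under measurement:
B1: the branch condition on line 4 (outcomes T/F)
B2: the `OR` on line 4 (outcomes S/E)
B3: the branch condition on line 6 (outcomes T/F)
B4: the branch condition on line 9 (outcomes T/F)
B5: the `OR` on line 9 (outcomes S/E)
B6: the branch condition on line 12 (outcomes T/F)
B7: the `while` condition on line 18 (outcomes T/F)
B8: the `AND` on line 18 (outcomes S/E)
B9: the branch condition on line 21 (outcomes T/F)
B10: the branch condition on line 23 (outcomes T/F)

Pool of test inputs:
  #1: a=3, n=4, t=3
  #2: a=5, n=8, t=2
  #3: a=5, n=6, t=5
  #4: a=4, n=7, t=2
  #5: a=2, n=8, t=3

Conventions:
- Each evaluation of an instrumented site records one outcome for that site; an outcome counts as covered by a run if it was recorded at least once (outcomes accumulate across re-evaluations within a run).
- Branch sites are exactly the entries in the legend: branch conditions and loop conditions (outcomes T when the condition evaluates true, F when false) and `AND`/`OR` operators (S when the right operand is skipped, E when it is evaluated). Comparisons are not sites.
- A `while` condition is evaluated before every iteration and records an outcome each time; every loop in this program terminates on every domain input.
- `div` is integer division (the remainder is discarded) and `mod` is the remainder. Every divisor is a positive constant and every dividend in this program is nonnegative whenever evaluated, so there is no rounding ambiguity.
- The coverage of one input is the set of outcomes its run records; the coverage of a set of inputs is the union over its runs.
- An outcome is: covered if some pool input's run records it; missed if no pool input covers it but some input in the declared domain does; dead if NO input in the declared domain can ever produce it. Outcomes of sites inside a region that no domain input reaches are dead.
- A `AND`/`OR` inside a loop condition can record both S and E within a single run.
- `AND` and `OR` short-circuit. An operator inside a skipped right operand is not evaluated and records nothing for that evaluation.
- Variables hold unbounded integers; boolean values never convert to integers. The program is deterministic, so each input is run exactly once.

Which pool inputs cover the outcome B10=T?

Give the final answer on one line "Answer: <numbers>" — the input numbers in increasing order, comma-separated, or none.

input #1 (a=3, n=4, t=3): does not produce B10=T
input #2 (a=5, n=8, t=2): does not produce B10=T
input #3 (a=5, n=6, t=5): does not produce B10=T
input #4 (a=4, n=7, t=2): does not produce B10=T
input #5 (a=2, n=8, t=3): does not produce B10=T

Answer: none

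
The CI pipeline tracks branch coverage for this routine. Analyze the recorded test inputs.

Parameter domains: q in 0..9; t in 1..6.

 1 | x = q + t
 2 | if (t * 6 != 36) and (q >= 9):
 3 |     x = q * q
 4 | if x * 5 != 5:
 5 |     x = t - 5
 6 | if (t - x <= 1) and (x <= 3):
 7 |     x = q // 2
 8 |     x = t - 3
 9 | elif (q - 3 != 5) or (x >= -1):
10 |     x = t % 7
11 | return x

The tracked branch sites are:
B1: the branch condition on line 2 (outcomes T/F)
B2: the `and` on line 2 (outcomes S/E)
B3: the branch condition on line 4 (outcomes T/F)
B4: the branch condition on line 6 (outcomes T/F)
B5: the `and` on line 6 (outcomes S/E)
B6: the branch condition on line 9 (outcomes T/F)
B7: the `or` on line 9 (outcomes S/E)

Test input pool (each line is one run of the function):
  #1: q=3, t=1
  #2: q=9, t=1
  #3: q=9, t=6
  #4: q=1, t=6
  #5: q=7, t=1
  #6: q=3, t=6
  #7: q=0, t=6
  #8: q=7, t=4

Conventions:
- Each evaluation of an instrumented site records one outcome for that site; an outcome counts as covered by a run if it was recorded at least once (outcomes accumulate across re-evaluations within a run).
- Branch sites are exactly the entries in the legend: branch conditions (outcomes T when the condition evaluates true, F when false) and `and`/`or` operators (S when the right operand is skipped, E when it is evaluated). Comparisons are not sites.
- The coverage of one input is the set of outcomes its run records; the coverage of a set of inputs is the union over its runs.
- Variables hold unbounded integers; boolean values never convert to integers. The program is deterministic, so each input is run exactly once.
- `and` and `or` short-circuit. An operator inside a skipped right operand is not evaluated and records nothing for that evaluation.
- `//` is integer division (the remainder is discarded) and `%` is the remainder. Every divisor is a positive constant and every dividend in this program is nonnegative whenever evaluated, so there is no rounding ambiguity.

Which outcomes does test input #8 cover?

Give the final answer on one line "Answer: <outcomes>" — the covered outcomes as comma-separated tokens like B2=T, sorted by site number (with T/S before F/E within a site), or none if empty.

Running input #8 (q=7, t=4), event by event:
  B2->E, B1->F, B3->T, B5->S, B4->F, B7->S, B6->T
deduplicating events, the covered set is: B1=F, B2=E, B3=T, B4=F, B5=S, B6=T, B7=S

Answer: B1=F, B2=E, B3=T, B4=F, B5=S, B6=T, B7=S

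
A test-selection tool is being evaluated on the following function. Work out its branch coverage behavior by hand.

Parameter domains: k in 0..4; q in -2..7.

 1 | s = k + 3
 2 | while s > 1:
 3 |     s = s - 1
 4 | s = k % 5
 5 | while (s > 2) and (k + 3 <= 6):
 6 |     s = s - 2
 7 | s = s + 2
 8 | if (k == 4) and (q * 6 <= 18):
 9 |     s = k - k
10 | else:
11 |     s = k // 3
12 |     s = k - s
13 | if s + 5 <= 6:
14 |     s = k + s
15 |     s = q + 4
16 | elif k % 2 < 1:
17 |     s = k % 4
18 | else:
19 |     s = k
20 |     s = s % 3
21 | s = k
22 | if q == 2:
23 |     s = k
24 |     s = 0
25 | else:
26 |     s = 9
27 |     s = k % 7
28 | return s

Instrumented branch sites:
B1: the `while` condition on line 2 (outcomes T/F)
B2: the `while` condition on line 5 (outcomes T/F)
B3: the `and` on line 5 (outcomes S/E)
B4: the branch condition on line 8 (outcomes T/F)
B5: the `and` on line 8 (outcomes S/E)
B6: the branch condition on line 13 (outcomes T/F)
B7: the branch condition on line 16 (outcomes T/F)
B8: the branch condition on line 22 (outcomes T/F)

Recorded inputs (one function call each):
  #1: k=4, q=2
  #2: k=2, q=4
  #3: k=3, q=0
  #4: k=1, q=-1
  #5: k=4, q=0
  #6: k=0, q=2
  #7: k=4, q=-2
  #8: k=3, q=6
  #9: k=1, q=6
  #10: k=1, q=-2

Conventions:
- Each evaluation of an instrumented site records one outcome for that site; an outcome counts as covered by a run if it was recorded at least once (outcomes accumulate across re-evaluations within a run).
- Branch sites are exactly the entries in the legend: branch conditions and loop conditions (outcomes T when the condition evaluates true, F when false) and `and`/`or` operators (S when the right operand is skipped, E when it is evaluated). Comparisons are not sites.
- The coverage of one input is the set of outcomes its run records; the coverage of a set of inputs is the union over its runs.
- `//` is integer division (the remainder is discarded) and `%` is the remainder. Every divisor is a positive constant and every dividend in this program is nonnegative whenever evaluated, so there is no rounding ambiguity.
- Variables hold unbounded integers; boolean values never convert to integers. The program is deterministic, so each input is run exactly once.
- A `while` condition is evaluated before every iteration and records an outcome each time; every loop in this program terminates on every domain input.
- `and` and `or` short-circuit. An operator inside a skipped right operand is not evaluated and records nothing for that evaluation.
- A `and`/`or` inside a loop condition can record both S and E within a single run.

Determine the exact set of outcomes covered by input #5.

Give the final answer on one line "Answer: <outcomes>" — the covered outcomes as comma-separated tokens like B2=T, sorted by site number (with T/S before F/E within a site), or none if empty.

Running input #5 (k=4, q=0), event by event:
  B1->T, B1->T, B1->T, B1->T, B1->T, B1->T, B1->F, B3->E, B2->F, B5->E
  B4->T, B6->T, B8->F
collecting distinct outcomes: B1=T, B1=F, B2=F, B3=E, B4=T, B5=E, B6=T, B8=F

Answer: B1=T, B1=F, B2=F, B3=E, B4=T, B5=E, B6=T, B8=F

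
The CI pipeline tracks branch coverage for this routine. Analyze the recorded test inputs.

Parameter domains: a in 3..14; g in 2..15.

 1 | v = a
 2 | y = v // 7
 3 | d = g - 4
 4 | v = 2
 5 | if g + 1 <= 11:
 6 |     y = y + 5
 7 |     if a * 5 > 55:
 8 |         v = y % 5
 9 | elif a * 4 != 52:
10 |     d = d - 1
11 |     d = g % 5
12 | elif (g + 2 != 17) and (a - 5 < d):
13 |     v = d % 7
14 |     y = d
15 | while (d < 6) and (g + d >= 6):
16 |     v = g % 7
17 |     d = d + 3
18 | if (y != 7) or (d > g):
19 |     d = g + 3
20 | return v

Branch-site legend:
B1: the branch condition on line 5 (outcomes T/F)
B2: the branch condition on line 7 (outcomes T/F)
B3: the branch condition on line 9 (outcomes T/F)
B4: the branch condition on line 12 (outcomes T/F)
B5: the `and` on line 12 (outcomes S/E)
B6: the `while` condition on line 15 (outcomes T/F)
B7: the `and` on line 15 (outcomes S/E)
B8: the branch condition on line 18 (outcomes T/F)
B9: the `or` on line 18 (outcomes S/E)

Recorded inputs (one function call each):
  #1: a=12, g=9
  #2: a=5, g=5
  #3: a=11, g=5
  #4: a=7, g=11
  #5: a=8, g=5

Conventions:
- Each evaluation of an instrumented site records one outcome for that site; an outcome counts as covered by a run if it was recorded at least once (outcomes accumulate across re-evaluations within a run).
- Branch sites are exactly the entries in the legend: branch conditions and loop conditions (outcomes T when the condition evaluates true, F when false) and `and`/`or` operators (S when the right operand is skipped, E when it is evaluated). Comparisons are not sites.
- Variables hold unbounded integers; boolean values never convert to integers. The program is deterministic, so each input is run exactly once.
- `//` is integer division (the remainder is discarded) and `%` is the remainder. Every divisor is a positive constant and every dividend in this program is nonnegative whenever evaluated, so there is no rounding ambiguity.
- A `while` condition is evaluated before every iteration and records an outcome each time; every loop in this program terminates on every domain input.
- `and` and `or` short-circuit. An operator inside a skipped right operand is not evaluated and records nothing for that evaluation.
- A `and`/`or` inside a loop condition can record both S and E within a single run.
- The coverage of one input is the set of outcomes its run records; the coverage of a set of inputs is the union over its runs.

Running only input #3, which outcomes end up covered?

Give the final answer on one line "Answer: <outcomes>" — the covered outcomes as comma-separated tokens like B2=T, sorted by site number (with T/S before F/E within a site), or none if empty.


Tracing the run of input #3 (a=11, g=5):
  B1->T, B2->F, B7->E, B6->T, B7->E, B6->T, B7->S, B6->F, B9->S, B8->T
distinct outcomes covered: B1=T, B2=F, B6=T, B6=F, B7=S, B7=E, B8=T, B9=S
Answer: B1=T, B2=F, B6=T, B6=F, B7=S, B7=E, B8=T, B9=S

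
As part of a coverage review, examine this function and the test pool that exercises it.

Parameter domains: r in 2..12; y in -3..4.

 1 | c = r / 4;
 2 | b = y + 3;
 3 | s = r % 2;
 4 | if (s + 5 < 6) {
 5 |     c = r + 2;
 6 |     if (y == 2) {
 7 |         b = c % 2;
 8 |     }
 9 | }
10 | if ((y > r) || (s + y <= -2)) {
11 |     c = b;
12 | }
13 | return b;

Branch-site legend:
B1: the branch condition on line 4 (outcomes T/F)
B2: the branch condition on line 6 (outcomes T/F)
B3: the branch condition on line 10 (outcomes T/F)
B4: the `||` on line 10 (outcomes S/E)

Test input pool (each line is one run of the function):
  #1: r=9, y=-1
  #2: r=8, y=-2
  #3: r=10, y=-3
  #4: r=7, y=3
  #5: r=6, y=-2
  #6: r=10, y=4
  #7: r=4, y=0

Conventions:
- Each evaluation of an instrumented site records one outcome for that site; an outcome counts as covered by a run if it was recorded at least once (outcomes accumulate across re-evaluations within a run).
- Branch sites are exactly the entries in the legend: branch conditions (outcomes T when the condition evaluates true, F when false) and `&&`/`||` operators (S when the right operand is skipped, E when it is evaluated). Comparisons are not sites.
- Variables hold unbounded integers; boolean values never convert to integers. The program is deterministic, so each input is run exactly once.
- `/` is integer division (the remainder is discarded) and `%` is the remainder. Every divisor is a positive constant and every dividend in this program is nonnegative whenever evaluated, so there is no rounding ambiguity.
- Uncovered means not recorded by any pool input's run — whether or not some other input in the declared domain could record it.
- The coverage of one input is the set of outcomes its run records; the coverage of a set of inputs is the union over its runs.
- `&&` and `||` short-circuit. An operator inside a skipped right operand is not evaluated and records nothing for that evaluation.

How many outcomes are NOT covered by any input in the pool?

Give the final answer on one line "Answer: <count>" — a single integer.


input #1 (r=9, y=-1): events B1->F, B4->E, B3->F; covers B1=F, B3=F, B4=E
input #2 (r=8, y=-2): events B1->T, B2->F, B4->E, B3->T; covers B1=T, B2=F, B3=T, B4=E
input #3 (r=10, y=-3): events B1->T, B2->F, B4->E, B3->T; covers B1=T, B2=F, B3=T, B4=E
input #4 (r=7, y=3): events B1->F, B4->E, B3->F; covers B1=F, B3=F, B4=E
input #5 (r=6, y=-2): events B1->T, B2->F, B4->E, B3->T; covers B1=T, B2=F, B3=T, B4=E
input #6 (r=10, y=4): events B1->T, B2->F, B4->E, B3->F; covers B1=T, B2=F, B3=F, B4=E
input #7 (r=4, y=0): events B1->T, B2->F, B4->E, B3->F; covers B1=T, B2=F, B3=F, B4=E
union over the pool: B1=T, B1=F, B2=F, B3=T, B3=F, B4=E
uncovered (2 of 8): B2=T, B4=S
Answer: 2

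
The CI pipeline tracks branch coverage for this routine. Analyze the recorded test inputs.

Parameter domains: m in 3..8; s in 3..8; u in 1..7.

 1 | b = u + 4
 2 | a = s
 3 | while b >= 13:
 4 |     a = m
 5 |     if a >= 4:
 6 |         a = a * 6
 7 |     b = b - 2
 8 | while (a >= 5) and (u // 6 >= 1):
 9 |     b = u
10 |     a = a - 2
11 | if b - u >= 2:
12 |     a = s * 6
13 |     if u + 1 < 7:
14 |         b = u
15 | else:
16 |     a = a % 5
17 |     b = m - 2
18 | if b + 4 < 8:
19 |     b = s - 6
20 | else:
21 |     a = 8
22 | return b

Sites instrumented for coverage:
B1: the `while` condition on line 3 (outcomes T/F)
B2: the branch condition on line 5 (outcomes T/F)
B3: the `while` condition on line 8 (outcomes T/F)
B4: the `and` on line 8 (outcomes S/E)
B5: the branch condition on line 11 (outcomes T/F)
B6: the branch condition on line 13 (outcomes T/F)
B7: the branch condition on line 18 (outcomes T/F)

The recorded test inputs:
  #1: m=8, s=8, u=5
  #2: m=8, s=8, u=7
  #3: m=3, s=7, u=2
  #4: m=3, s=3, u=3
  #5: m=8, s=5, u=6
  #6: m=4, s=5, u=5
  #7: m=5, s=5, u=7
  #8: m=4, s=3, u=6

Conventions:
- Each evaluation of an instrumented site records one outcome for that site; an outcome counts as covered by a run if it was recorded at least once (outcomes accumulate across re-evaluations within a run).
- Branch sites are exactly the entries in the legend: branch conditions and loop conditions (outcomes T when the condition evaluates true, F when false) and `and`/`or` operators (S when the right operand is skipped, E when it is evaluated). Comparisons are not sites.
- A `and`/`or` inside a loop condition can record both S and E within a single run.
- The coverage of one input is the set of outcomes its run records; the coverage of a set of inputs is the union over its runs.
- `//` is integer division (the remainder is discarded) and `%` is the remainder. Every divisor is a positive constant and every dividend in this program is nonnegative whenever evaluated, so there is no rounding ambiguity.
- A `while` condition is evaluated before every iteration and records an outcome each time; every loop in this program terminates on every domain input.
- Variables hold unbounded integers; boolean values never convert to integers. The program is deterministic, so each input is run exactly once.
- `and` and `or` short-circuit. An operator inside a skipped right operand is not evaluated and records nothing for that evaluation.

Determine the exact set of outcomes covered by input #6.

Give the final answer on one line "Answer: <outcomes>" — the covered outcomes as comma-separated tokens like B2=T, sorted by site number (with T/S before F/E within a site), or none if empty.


Tracing the run of input #6 (m=4, s=5, u=5):
  B1->F, B4->E, B3->F, B5->T, B6->T, B7->F
collecting distinct outcomes: B1=F, B3=F, B4=E, B5=T, B6=T, B7=F
Answer: B1=F, B3=F, B4=E, B5=T, B6=T, B7=F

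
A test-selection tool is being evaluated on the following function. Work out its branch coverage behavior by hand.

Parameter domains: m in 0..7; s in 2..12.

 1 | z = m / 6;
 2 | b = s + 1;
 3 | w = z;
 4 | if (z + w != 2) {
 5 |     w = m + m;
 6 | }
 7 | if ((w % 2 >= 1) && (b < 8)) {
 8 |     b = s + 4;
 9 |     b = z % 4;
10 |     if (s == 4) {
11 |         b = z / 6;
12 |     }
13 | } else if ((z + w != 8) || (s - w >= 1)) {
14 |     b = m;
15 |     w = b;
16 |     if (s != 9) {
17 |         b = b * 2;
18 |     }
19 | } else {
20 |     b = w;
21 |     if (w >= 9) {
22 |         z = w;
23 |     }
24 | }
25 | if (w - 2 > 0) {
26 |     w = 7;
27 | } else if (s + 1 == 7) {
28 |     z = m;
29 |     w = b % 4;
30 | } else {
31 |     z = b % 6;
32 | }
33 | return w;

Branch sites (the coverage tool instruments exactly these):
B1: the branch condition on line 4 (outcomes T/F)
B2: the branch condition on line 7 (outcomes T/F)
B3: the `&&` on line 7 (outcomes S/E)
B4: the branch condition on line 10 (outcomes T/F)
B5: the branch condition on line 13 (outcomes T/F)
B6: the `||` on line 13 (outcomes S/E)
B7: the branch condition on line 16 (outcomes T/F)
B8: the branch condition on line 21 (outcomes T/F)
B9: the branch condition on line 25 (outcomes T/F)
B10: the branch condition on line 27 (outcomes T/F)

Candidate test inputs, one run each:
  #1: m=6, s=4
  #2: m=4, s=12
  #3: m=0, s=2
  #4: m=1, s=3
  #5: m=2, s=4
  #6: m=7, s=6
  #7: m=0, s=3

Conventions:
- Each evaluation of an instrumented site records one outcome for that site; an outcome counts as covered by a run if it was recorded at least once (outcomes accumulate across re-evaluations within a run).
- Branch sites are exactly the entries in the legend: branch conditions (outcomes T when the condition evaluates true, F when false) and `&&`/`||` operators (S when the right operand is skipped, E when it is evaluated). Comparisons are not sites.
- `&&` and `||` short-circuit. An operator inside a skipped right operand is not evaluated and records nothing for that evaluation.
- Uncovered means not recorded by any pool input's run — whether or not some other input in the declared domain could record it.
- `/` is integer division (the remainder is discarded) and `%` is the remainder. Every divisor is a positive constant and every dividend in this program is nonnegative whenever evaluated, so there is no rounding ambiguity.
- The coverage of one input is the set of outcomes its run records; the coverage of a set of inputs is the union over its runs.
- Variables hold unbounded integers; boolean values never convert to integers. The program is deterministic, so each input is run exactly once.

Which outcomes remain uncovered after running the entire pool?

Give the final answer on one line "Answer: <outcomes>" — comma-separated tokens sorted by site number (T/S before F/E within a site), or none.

input #1, m=6, s=4: outcomes B1=F, B2=T, B3=E, B4=T, B9=F, B10=F
input #2, m=4, s=12: outcomes B1=T, B2=F, B3=S, B5=T, B6=E, B7=T, B9=T
input #3, m=0, s=2: outcomes B1=T, B2=F, B3=S, B5=T, B6=S, B7=T, B9=F, B10=F
input #4, m=1, s=3: outcomes B1=T, B2=F, B3=S, B5=T, B6=S, B7=T, B9=F, B10=F
input #5, m=2, s=4: outcomes B1=T, B2=F, B3=S, B5=T, B6=S, B7=T, B9=F, B10=F
input #6, m=7, s=6: outcomes B1=F, B2=T, B3=E, B4=F, B9=F, B10=T
input #7, m=0, s=3: outcomes B1=T, B2=F, B3=S, B5=T, B6=S, B7=T, B9=F, B10=F
union over the pool: B1=T, B1=F, B2=T, B2=F, B3=S, B3=E, B4=T, B4=F, B5=T, B6=S, B6=E, B7=T, B9=T, B9=F, B10=T, B10=F
uncovered (4 of 20): B5=F, B7=F, B8=T, B8=F

Answer: B5=F, B7=F, B8=T, B8=F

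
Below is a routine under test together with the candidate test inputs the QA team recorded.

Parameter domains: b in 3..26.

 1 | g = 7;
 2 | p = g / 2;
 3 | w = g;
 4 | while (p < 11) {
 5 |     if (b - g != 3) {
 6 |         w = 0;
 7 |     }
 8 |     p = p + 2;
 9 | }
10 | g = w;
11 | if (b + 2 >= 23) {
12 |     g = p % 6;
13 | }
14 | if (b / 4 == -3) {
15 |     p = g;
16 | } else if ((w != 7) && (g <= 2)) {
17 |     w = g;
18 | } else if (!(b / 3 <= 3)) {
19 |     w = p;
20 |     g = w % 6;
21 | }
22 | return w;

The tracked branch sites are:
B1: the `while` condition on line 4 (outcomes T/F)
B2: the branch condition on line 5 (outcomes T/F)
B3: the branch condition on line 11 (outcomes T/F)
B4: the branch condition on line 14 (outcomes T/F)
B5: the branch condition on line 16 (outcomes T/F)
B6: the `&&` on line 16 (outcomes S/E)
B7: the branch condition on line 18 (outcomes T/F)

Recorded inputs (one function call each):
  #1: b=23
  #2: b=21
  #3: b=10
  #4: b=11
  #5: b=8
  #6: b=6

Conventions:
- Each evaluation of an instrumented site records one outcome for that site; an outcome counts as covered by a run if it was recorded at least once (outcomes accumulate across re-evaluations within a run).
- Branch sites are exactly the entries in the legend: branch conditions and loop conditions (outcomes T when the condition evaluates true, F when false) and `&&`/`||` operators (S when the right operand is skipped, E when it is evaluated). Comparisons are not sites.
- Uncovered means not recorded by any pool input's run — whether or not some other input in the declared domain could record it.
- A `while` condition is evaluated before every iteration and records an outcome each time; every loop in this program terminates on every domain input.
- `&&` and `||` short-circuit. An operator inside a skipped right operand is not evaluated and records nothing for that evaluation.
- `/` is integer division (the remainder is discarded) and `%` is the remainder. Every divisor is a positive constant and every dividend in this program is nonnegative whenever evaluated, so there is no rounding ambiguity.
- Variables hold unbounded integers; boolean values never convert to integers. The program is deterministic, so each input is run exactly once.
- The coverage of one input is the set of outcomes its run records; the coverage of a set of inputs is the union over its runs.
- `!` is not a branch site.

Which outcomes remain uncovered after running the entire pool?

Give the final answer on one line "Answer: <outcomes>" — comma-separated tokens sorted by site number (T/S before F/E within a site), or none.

test 1 (b=23) fires B1->T, B2->T, B1->T, B2->T, B1->T, B2->T, B1->T, B2->T, B1->F, B3->T, B4->F, B6->E, B5->F, B7->T; hits B1=T, B1=F, B2=T, B3=T, B4=F, B5=F, B6=E, B7=T
test 2 (b=21) fires B1->T, B2->T, B1->T, B2->T, B1->T, B2->T, B1->T, B2->T, B1->F, B3->T, B4->F, B6->E, B5->F, B7->T; hits B1=T, B1=F, B2=T, B3=T, B4=F, B5=F, B6=E, B7=T
test 3 (b=10) fires B1->T, B2->F, B1->T, B2->F, B1->T, B2->F, B1->T, B2->F, B1->F, B3->F, B4->F, B6->S, B5->F, B7->F; hits B1=T, B1=F, B2=F, B3=F, B4=F, B5=F, B6=S, B7=F
test 4 (b=11) fires B1->T, B2->T, B1->T, B2->T, B1->T, B2->T, B1->T, B2->T, B1->F, B3->F, B4->F, B6->E, B5->T; hits B1=T, B1=F, B2=T, B3=F, B4=F, B5=T, B6=E
test 5 (b=8) fires B1->T, B2->T, B1->T, B2->T, B1->T, B2->T, B1->T, B2->T, B1->F, B3->F, B4->F, B6->E, B5->T; hits B1=T, B1=F, B2=T, B3=F, B4=F, B5=T, B6=E
test 6 (b=6) fires B1->T, B2->T, B1->T, B2->T, B1->T, B2->T, B1->T, B2->T, B1->F, B3->F, B4->F, B6->E, B5->T; hits B1=T, B1=F, B2=T, B3=F, B4=F, B5=T, B6=E
union over the pool: B1=T, B1=F, B2=T, B2=F, B3=T, B3=F, B4=F, B5=T, B5=F, B6=S, B6=E, B7=T, B7=F
uncovered (1 of 14): B4=T

Answer: B4=T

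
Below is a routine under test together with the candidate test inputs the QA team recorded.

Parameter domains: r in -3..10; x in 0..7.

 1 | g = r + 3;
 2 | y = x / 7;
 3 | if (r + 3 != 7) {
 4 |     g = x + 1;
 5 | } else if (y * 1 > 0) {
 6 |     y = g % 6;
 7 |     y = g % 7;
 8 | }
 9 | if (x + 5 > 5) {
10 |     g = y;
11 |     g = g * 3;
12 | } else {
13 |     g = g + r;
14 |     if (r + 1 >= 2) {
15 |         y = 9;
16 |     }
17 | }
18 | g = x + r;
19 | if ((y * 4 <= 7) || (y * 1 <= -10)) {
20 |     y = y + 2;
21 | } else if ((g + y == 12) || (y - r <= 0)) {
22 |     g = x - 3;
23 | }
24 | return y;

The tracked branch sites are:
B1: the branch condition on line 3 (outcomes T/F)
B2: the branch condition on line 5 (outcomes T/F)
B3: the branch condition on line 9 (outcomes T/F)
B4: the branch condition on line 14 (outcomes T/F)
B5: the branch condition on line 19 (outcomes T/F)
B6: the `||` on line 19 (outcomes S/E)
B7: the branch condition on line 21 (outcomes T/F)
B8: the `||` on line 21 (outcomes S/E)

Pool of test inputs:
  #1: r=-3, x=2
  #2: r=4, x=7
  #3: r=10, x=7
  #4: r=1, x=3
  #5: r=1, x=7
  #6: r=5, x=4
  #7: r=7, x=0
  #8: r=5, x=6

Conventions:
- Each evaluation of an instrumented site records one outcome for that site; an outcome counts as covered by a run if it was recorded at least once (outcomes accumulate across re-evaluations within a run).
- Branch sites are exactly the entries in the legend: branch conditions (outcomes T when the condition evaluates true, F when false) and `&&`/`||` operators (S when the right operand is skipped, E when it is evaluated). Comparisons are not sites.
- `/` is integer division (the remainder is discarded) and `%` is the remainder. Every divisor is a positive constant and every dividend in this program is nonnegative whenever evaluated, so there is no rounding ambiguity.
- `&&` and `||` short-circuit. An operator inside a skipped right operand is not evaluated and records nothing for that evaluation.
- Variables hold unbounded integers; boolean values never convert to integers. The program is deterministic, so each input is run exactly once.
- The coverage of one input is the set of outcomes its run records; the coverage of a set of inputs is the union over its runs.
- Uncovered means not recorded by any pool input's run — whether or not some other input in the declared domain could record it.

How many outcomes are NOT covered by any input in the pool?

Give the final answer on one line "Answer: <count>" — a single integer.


#1 (r=-3, x=2) -> covered: B1=T, B3=T, B5=T, B6=S
#2 (r=4, x=7) -> covered: B1=F, B2=T, B3=T, B5=T, B6=S
#3 (r=10, x=7) -> covered: B1=T, B3=T, B5=T, B6=S
#4 (r=1, x=3) -> covered: B1=T, B3=T, B5=T, B6=S
#5 (r=1, x=7) -> covered: B1=T, B3=T, B5=T, B6=S
#6 (r=5, x=4) -> covered: B1=T, B3=T, B5=T, B6=S
#7 (r=7, x=0) -> covered: B1=T, B3=F, B4=T, B5=F, B6=E, B7=F, B8=E
#8 (r=5, x=6) -> covered: B1=T, B3=T, B5=T, B6=S
union over the pool: B1=T, B1=F, B2=T, B3=T, B3=F, B4=T, B5=T, B5=F, B6=S, B6=E, B7=F, B8=E
uncovered (4 of 16): B2=F, B4=F, B7=T, B8=S
Answer: 4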